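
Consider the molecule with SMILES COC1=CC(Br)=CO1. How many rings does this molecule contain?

In SMILES, each pair of matching ring-closure digits denotes one ring-closing bond; the number of such bonds equals the number of independent rings.
Ring-closure bonds here: 1.

1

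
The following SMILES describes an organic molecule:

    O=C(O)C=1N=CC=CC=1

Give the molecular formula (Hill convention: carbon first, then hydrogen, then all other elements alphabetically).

Walk through each heavy atom and fill implicit hydrogens from standard valence (C 4, N 3, O 2, S 2, halogen 1):
  atom 1: O, bond orders sum to 2 (valence 2) → 0 H
  atom 2: C, bond orders sum to 4 (valence 4) → 0 H
  atom 3: O, bond orders sum to 1 (valence 2) → 1 H
  atom 4: C, bond orders sum to 4 (valence 4) → 0 H
  atom 5: N, bond orders sum to 3 (valence 3) → 0 H
  atom 6: C, bond orders sum to 3 (valence 4) → 1 H
  atom 7: C, bond orders sum to 3 (valence 4) → 1 H
  atom 8: C, bond orders sum to 3 (valence 4) → 1 H
  atom 9: C, bond orders sum to 3 (valence 4) → 1 H
Totals → C:6, H:5, N:1, O:2.

C6H5NO2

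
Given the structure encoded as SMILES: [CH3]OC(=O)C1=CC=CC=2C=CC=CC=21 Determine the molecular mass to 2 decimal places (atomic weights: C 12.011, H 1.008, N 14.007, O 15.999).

First, the molecular formula is C12H10O2 (counting implicit H from valence).
  C: 12 × 12.011 = 144.132
  H: 10 × 1.008 = 10.080
  O: 2 × 15.999 = 31.998
Sum: 12×12.011 + 10×1.008 + 2×15.999 = 186.210 → 186.21 g/mol.

186.21 g/mol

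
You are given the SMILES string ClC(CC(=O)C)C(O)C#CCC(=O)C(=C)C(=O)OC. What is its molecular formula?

Walk through each heavy atom and fill implicit hydrogens from standard valence (C 4, N 3, O 2, S 2, halogen 1):
  atom 1: Cl (halogen, monovalent) → 0 H
  atom 2: C, bond orders sum to 3 (valence 4) → 1 H
  atom 3: C, bond orders sum to 2 (valence 4) → 2 H
  atom 4: C, bond orders sum to 4 (valence 4) → 0 H
  atom 5: O, bond orders sum to 2 (valence 2) → 0 H
  atom 6: C, bond orders sum to 1 (valence 4) → 3 H
  atom 7: C, bond orders sum to 3 (valence 4) → 1 H
  atom 8: O, bond orders sum to 1 (valence 2) → 1 H
  atom 9: C, bond orders sum to 4 (valence 4) → 0 H
  atom 10: C, bond orders sum to 4 (valence 4) → 0 H
  atom 11: C, bond orders sum to 2 (valence 4) → 2 H
  atom 12: C, bond orders sum to 4 (valence 4) → 0 H
  atom 13: O, bond orders sum to 2 (valence 2) → 0 H
  atom 14: C, bond orders sum to 4 (valence 4) → 0 H
  atom 15: C, bond orders sum to 2 (valence 4) → 2 H
  atom 16: C, bond orders sum to 4 (valence 4) → 0 H
  atom 17: O, bond orders sum to 2 (valence 2) → 0 H
  atom 18: O, bond orders sum to 2 (valence 2) → 0 H
  atom 19: C, bond orders sum to 1 (valence 4) → 3 H
Totals → C:13, H:15, Cl:1, O:5.

C13H15ClO5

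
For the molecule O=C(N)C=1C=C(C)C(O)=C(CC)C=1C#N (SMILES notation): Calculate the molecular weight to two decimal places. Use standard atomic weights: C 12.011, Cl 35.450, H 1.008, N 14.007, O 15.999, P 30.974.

204.23 g/mol

First, the molecular formula is C11H12N2O2 (counting implicit H from valence).
  C: 11 × 12.011 = 132.121
  H: 12 × 1.008 = 12.096
  N: 2 × 14.007 = 28.014
  O: 2 × 15.999 = 31.998
Sum: 11×12.011 + 12×1.008 + 2×14.007 + 2×15.999 = 204.229 → 204.23 g/mol.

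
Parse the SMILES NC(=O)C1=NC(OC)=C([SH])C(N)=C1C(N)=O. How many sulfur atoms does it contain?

Scan the SMILES for S atoms (remember two-letter symbols like Cl and Br are single atoms).
Sulfur count: 1.

1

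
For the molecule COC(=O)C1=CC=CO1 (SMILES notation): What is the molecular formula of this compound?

C6H6O3

Walk through each heavy atom and fill implicit hydrogens from standard valence (C 4, N 3, O 2, S 2, halogen 1):
  atom 1: C, bond orders sum to 1 (valence 4) → 3 H
  atom 2: O, bond orders sum to 2 (valence 2) → 0 H
  atom 3: C, bond orders sum to 4 (valence 4) → 0 H
  atom 4: O, bond orders sum to 2 (valence 2) → 0 H
  atom 5: C, bond orders sum to 4 (valence 4) → 0 H
  atom 6: C, bond orders sum to 3 (valence 4) → 1 H
  atom 7: C, bond orders sum to 3 (valence 4) → 1 H
  atom 8: C, bond orders sum to 3 (valence 4) → 1 H
  atom 9: O, bond orders sum to 2 (valence 2) → 0 H
Totals → C:6, H:6, O:3.
In Hill order: C6H6O3.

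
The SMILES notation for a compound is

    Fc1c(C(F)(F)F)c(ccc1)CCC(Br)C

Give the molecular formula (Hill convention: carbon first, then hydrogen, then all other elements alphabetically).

Walk through each heavy atom and fill implicit hydrogens from standard valence (C 4, N 3, O 2, S 2, halogen 1); for lowercase aromatic atoms, an aromatic c carries 1 H when it has two neighbours and 0 H with three, and aromatic n carries 0 H:
  atom 1: F (halogen, monovalent) → 0 H
  atom 2: aromatic c, 3 neighbours → 0 H
  atom 3: aromatic c, 3 neighbours → 0 H
  atom 4: C, bond orders sum to 4 (valence 4) → 0 H
  atom 5: F (halogen, monovalent) → 0 H
  atom 6: F (halogen, monovalent) → 0 H
  atom 7: F (halogen, monovalent) → 0 H
  atom 8: aromatic c, 3 neighbours → 0 H
  atom 9: aromatic c, 2 neighbours → 1 H
  atom 10: aromatic c, 2 neighbours → 1 H
  atom 11: aromatic c, 2 neighbours → 1 H
  atom 12: C, bond orders sum to 2 (valence 4) → 2 H
  atom 13: C, bond orders sum to 2 (valence 4) → 2 H
  atom 14: C, bond orders sum to 3 (valence 4) → 1 H
  atom 15: Br (halogen, monovalent) → 0 H
  atom 16: C, bond orders sum to 1 (valence 4) → 3 H
Totals → C:11, H:11, Br:1, F:4.

C11H11BrF4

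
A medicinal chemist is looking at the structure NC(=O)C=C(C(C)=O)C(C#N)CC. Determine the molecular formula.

Walk through each heavy atom and fill implicit hydrogens from standard valence (C 4, N 3, O 2, S 2, halogen 1):
  atom 1: N, bond orders sum to 1 (valence 3) → 2 H
  atom 2: C, bond orders sum to 4 (valence 4) → 0 H
  atom 3: O, bond orders sum to 2 (valence 2) → 0 H
  atom 4: C, bond orders sum to 3 (valence 4) → 1 H
  atom 5: C, bond orders sum to 4 (valence 4) → 0 H
  atom 6: C, bond orders sum to 4 (valence 4) → 0 H
  atom 7: C, bond orders sum to 1 (valence 4) → 3 H
  atom 8: O, bond orders sum to 2 (valence 2) → 0 H
  atom 9: C, bond orders sum to 3 (valence 4) → 1 H
  atom 10: C, bond orders sum to 4 (valence 4) → 0 H
  atom 11: N, bond orders sum to 3 (valence 3) → 0 H
  atom 12: C, bond orders sum to 2 (valence 4) → 2 H
  atom 13: C, bond orders sum to 1 (valence 4) → 3 H
Totals → C:9, H:12, N:2, O:2.
In Hill order: C9H12N2O2.

C9H12N2O2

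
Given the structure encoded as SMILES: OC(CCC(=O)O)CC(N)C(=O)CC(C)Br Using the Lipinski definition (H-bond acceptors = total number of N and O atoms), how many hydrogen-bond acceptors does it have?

N atoms: 1; O atoms: 4.
Lipinski HBA = 1 + 4 = 5.

5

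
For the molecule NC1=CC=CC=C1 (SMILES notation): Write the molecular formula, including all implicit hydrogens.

Walk through each heavy atom and fill implicit hydrogens from standard valence (C 4, N 3, O 2, S 2, halogen 1):
  atom 1: N, bond orders sum to 1 (valence 3) → 2 H
  atom 2: C, bond orders sum to 4 (valence 4) → 0 H
  atom 3: C, bond orders sum to 3 (valence 4) → 1 H
  atom 4: C, bond orders sum to 3 (valence 4) → 1 H
  atom 5: C, bond orders sum to 3 (valence 4) → 1 H
  atom 6: C, bond orders sum to 3 (valence 4) → 1 H
  atom 7: C, bond orders sum to 3 (valence 4) → 1 H
Totals → C:6, H:7, N:1.

C6H7N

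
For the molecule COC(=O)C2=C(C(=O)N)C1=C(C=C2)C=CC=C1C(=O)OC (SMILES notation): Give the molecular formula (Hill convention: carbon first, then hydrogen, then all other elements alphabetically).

C15H13NO5

Walk through each heavy atom and fill implicit hydrogens from standard valence (C 4, N 3, O 2, S 2, halogen 1):
  atom 1: C, bond orders sum to 1 (valence 4) → 3 H
  atom 2: O, bond orders sum to 2 (valence 2) → 0 H
  atom 3: C, bond orders sum to 4 (valence 4) → 0 H
  atom 4: O, bond orders sum to 2 (valence 2) → 0 H
  atom 5: C, bond orders sum to 4 (valence 4) → 0 H
  atom 6: C, bond orders sum to 4 (valence 4) → 0 H
  atom 7: C, bond orders sum to 4 (valence 4) → 0 H
  atom 8: O, bond orders sum to 2 (valence 2) → 0 H
  atom 9: N, bond orders sum to 1 (valence 3) → 2 H
  atom 10: C, bond orders sum to 4 (valence 4) → 0 H
  atom 11: C, bond orders sum to 4 (valence 4) → 0 H
  atom 12: C, bond orders sum to 3 (valence 4) → 1 H
  atom 13: C, bond orders sum to 3 (valence 4) → 1 H
  atom 14: C, bond orders sum to 3 (valence 4) → 1 H
  atom 15: C, bond orders sum to 3 (valence 4) → 1 H
  atom 16: C, bond orders sum to 3 (valence 4) → 1 H
  atom 17: C, bond orders sum to 4 (valence 4) → 0 H
  atom 18: C, bond orders sum to 4 (valence 4) → 0 H
  atom 19: O, bond orders sum to 2 (valence 2) → 0 H
  atom 20: O, bond orders sum to 2 (valence 2) → 0 H
  atom 21: C, bond orders sum to 1 (valence 4) → 3 H
Totals → C:15, H:13, N:1, O:5.
In Hill order: C15H13NO5.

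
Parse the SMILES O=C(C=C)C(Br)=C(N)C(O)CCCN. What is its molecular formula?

C9H15BrN2O2

Walk through each heavy atom and fill implicit hydrogens from standard valence (C 4, N 3, O 2, S 2, halogen 1):
  atom 1: O, bond orders sum to 2 (valence 2) → 0 H
  atom 2: C, bond orders sum to 4 (valence 4) → 0 H
  atom 3: C, bond orders sum to 3 (valence 4) → 1 H
  atom 4: C, bond orders sum to 2 (valence 4) → 2 H
  atom 5: C, bond orders sum to 4 (valence 4) → 0 H
  atom 6: Br (halogen, monovalent) → 0 H
  atom 7: C, bond orders sum to 4 (valence 4) → 0 H
  atom 8: N, bond orders sum to 1 (valence 3) → 2 H
  atom 9: C, bond orders sum to 3 (valence 4) → 1 H
  atom 10: O, bond orders sum to 1 (valence 2) → 1 H
  atom 11: C, bond orders sum to 2 (valence 4) → 2 H
  atom 12: C, bond orders sum to 2 (valence 4) → 2 H
  atom 13: C, bond orders sum to 2 (valence 4) → 2 H
  atom 14: N, bond orders sum to 1 (valence 3) → 2 H
Totals → C:9, H:15, Br:1, N:2, O:2.
In Hill order: C9H15BrN2O2.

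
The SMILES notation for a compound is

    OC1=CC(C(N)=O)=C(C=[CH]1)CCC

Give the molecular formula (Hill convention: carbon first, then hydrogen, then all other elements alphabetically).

C10H13NO2

Walk through each heavy atom and fill implicit hydrogens from standard valence (C 4, N 3, O 2, S 2, halogen 1):
  atom 1: O, bond orders sum to 1 (valence 2) → 1 H
  atom 2: C, bond orders sum to 4 (valence 4) → 0 H
  atom 3: C, bond orders sum to 3 (valence 4) → 1 H
  atom 4: C, bond orders sum to 4 (valence 4) → 0 H
  atom 5: C, bond orders sum to 4 (valence 4) → 0 H
  atom 6: N, bond orders sum to 1 (valence 3) → 2 H
  atom 7: O, bond orders sum to 2 (valence 2) → 0 H
  atom 8: C, bond orders sum to 4 (valence 4) → 0 H
  atom 9: C, bond orders sum to 3 (valence 4) → 1 H
  atom 10: C with explicit H count 1
  atom 11: C, bond orders sum to 2 (valence 4) → 2 H
  atom 12: C, bond orders sum to 2 (valence 4) → 2 H
  atom 13: C, bond orders sum to 1 (valence 4) → 3 H
Totals → C:10, H:13, N:1, O:2.
In Hill order: C10H13NO2.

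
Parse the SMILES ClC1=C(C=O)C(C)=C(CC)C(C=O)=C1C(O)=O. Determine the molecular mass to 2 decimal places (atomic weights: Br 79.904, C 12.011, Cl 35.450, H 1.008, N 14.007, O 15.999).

254.67 g/mol

First, the molecular formula is C12H11ClO4 (counting implicit H from valence).
  C: 12 × 12.011 = 144.132
  Cl: 1 × 35.450 = 35.450
  H: 11 × 1.008 = 11.088
  O: 4 × 15.999 = 63.996
Sum: 12×12.011 + 1×35.450 + 11×1.008 + 4×15.999 = 254.666 → 254.67 g/mol.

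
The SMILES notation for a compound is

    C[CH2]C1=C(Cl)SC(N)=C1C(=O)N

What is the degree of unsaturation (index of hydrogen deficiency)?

4

Degree of unsaturation = (number of rings) + (number of π bonds).
Ring closures in the SMILES: 1.
π bonds: 3 double bonds (each 1 DoU) → 3 DoU from unsaturation.
Total DoU = 1 + 3 = 4.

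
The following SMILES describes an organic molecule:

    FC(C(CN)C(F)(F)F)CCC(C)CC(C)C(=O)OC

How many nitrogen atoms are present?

1

Scan the SMILES for N atoms (remember two-letter symbols like Cl and Br are single atoms).
Nitrogen count: 1.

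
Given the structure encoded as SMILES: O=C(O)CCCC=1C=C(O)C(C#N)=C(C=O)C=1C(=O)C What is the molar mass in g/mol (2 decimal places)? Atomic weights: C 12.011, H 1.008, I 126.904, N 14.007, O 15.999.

275.26 g/mol

First, the molecular formula is C14H13NO5 (counting implicit H from valence).
  C: 14 × 12.011 = 168.154
  H: 13 × 1.008 = 13.104
  N: 1 × 14.007 = 14.007
  O: 5 × 15.999 = 79.995
Sum: 14×12.011 + 13×1.008 + 1×14.007 + 5×15.999 = 275.260 → 275.26 g/mol.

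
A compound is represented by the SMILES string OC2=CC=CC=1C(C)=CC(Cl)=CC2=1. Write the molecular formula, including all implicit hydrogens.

C11H9ClO

Walk through each heavy atom and fill implicit hydrogens from standard valence (C 4, N 3, O 2, S 2, halogen 1):
  atom 1: O, bond orders sum to 1 (valence 2) → 1 H
  atom 2: C, bond orders sum to 4 (valence 4) → 0 H
  atom 3: C, bond orders sum to 3 (valence 4) → 1 H
  atom 4: C, bond orders sum to 3 (valence 4) → 1 H
  atom 5: C, bond orders sum to 3 (valence 4) → 1 H
  atom 6: C, bond orders sum to 4 (valence 4) → 0 H
  atom 7: C, bond orders sum to 4 (valence 4) → 0 H
  atom 8: C, bond orders sum to 1 (valence 4) → 3 H
  atom 9: C, bond orders sum to 3 (valence 4) → 1 H
  atom 10: C, bond orders sum to 4 (valence 4) → 0 H
  atom 11: Cl (halogen, monovalent) → 0 H
  atom 12: C, bond orders sum to 3 (valence 4) → 1 H
  atom 13: C, bond orders sum to 4 (valence 4) → 0 H
Totals → C:11, H:9, Cl:1, O:1.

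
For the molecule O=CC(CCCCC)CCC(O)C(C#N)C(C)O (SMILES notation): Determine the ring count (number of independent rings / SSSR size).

0

In SMILES, each pair of matching ring-closure digits denotes one ring-closing bond; the number of such bonds equals the number of independent rings.
Ring-closure bonds here: 0.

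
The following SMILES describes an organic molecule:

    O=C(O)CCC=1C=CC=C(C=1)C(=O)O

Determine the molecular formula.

Walk through each heavy atom and fill implicit hydrogens from standard valence (C 4, N 3, O 2, S 2, halogen 1):
  atom 1: O, bond orders sum to 2 (valence 2) → 0 H
  atom 2: C, bond orders sum to 4 (valence 4) → 0 H
  atom 3: O, bond orders sum to 1 (valence 2) → 1 H
  atom 4: C, bond orders sum to 2 (valence 4) → 2 H
  atom 5: C, bond orders sum to 2 (valence 4) → 2 H
  atom 6: C, bond orders sum to 4 (valence 4) → 0 H
  atom 7: C, bond orders sum to 3 (valence 4) → 1 H
  atom 8: C, bond orders sum to 3 (valence 4) → 1 H
  atom 9: C, bond orders sum to 3 (valence 4) → 1 H
  atom 10: C, bond orders sum to 4 (valence 4) → 0 H
  atom 11: C, bond orders sum to 3 (valence 4) → 1 H
  atom 12: C, bond orders sum to 4 (valence 4) → 0 H
  atom 13: O, bond orders sum to 2 (valence 2) → 0 H
  atom 14: O, bond orders sum to 1 (valence 2) → 1 H
Totals → C:10, H:10, O:4.
In Hill order: C10H10O4.

C10H10O4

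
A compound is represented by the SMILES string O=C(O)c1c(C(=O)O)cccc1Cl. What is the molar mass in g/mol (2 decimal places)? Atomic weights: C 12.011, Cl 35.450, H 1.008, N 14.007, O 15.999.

200.57 g/mol

First, the molecular formula is C8H5ClO4 (counting implicit H from valence).
  C: 8 × 12.011 = 96.088
  Cl: 1 × 35.450 = 35.450
  H: 5 × 1.008 = 5.040
  O: 4 × 15.999 = 63.996
Sum: 8×12.011 + 1×35.450 + 5×1.008 + 4×15.999 = 200.574 → 200.57 g/mol.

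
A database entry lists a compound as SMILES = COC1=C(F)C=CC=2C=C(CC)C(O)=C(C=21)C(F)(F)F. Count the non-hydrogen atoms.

Every atom symbol written in the SMILES (organic subset) is one heavy atom; implicit H are not written.
Heavy atoms by element → C:14, F:4, O:2.
Total: 20.

20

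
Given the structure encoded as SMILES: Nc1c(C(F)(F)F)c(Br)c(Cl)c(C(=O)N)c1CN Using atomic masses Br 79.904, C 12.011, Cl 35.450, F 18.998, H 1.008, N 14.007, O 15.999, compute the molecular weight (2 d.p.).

346.53 g/mol

First, the molecular formula is C9H8BrClF3N3O (counting implicit H from valence).
  Br: 1 × 79.904 = 79.904
  C: 9 × 12.011 = 108.099
  Cl: 1 × 35.450 = 35.450
  F: 3 × 18.998 = 56.994
  H: 8 × 1.008 = 8.064
  N: 3 × 14.007 = 42.021
  O: 1 × 15.999 = 15.999
Sum: 1×79.904 + 9×12.011 + 1×35.450 + 3×18.998 + 8×1.008 + 3×14.007 + 1×15.999 = 346.531 → 346.53 g/mol.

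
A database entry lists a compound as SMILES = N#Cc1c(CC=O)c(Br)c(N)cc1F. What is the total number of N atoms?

Scan the SMILES for N atoms (remember two-letter symbols like Cl and Br are single atoms).
Nitrogen count: 2.

2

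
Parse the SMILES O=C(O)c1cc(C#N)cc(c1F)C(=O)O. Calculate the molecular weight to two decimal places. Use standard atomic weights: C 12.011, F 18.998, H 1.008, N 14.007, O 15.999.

209.13 g/mol

First, the molecular formula is C9H4FNO4 (counting implicit H from valence).
  C: 9 × 12.011 = 108.099
  F: 1 × 18.998 = 18.998
  H: 4 × 1.008 = 4.032
  N: 1 × 14.007 = 14.007
  O: 4 × 15.999 = 63.996
Sum: 9×12.011 + 1×18.998 + 4×1.008 + 1×14.007 + 4×15.999 = 209.132 → 209.13 g/mol.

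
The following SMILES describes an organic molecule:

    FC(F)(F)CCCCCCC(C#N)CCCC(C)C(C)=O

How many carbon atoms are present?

16

Count every carbon token in the SMILES (each C, including those in ring-closure positions and inside branches).
Carbon count: 16.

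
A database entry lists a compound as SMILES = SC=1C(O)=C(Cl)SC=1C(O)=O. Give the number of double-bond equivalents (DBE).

Degree of unsaturation = (number of rings) + (number of π bonds).
Ring closures in the SMILES: 1.
π bonds: 3 double bonds (each 1 DoU) → 3 DoU from unsaturation.
Total DoU = 1 + 3 = 4.

4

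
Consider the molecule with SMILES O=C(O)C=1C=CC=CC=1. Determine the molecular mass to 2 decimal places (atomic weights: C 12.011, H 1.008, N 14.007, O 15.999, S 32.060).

First, the molecular formula is C7H6O2 (counting implicit H from valence).
  C: 7 × 12.011 = 84.077
  H: 6 × 1.008 = 6.048
  O: 2 × 15.999 = 31.998
Sum: 7×12.011 + 6×1.008 + 2×15.999 = 122.123 → 122.12 g/mol.

122.12 g/mol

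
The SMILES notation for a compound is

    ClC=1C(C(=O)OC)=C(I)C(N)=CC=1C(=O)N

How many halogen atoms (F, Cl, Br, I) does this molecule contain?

2

Halogen atoms appear at heavy-atom positions 1, 9 (1×Cl, 1×I).
Other groups present: 1 amide, 1 ester, 1 primary amine.
Halogen count: 2.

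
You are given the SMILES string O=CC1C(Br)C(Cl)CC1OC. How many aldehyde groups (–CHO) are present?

1

The aldehyde motif appears at heavy-atom position 2 in the SMILES.
Other groups present: 1 ether.
Aldehyde count: 1.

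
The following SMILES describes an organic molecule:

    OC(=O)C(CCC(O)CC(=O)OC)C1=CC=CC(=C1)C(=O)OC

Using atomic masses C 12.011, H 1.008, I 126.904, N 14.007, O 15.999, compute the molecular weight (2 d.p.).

First, the molecular formula is C16H20O7 (counting implicit H from valence).
  C: 16 × 12.011 = 192.176
  H: 20 × 1.008 = 20.160
  O: 7 × 15.999 = 111.993
Sum: 16×12.011 + 20×1.008 + 7×15.999 = 324.329 → 324.33 g/mol.

324.33 g/mol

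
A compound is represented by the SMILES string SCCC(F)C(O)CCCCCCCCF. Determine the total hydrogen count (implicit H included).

24

Walk through each heavy atom and fill implicit hydrogens from standard valence (C 4, N 3, O 2, S 2, halogen 1):
  atom 1: S, bond orders sum to 1 (valence 2) → 1 H
  atom 2: C, bond orders sum to 2 (valence 4) → 2 H
  atom 3: C, bond orders sum to 2 (valence 4) → 2 H
  atom 4: C, bond orders sum to 3 (valence 4) → 1 H
  atom 5: F (halogen, monovalent) → 0 H
  atom 6: C, bond orders sum to 3 (valence 4) → 1 H
  atom 7: O, bond orders sum to 1 (valence 2) → 1 H
  atom 8: C, bond orders sum to 2 (valence 4) → 2 H
  atom 9: C, bond orders sum to 2 (valence 4) → 2 H
  atom 10: C, bond orders sum to 2 (valence 4) → 2 H
  atom 11: C, bond orders sum to 2 (valence 4) → 2 H
  atom 12: C, bond orders sum to 2 (valence 4) → 2 H
  atom 13: C, bond orders sum to 2 (valence 4) → 2 H
  atom 14: C, bond orders sum to 2 (valence 4) → 2 H
  atom 15: C, bond orders sum to 2 (valence 4) → 2 H
  atom 16: F (halogen, monovalent) → 0 H
Total hydrogens: 24.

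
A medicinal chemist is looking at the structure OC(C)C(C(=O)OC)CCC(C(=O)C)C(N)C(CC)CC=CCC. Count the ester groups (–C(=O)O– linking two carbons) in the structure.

The ester motif appears at heavy-atom position 5 in the SMILES.
Other groups present: 1 alkene, 1 hydroxyl, 1 ketone, 1 primary amine.
Ester count: 1.

1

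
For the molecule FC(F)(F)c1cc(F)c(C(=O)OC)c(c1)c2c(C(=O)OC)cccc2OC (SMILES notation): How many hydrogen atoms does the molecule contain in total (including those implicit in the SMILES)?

14

Walk through each heavy atom and fill implicit hydrogens from standard valence (C 4, N 3, O 2, S 2, halogen 1); for lowercase aromatic atoms, an aromatic c carries 1 H when it has two neighbours and 0 H with three, and aromatic n carries 0 H:
  atom 1: F (halogen, monovalent) → 0 H
  atom 2: C, bond orders sum to 4 (valence 4) → 0 H
  atom 3: F (halogen, monovalent) → 0 H
  atom 4: F (halogen, monovalent) → 0 H
  atom 5: aromatic c, 3 neighbours → 0 H
  atom 6: aromatic c, 2 neighbours → 1 H
  atom 7: aromatic c, 3 neighbours → 0 H
  atom 8: F (halogen, monovalent) → 0 H
  atom 9: aromatic c, 3 neighbours → 0 H
  atom 10: C, bond orders sum to 4 (valence 4) → 0 H
  atom 11: O, bond orders sum to 2 (valence 2) → 0 H
  atom 12: O, bond orders sum to 2 (valence 2) → 0 H
  atom 13: C, bond orders sum to 1 (valence 4) → 3 H
  atom 14: aromatic c, 3 neighbours → 0 H
  atom 15: aromatic c, 2 neighbours → 1 H
  atom 16: aromatic c, 3 neighbours → 0 H
  atom 17: aromatic c, 3 neighbours → 0 H
  atom 18: C, bond orders sum to 4 (valence 4) → 0 H
  atom 19: O, bond orders sum to 2 (valence 2) → 0 H
  atom 20: O, bond orders sum to 2 (valence 2) → 0 H
  atom 21: C, bond orders sum to 1 (valence 4) → 3 H
  atom 22: aromatic c, 2 neighbours → 1 H
  atom 23: aromatic c, 2 neighbours → 1 H
  atom 24: aromatic c, 2 neighbours → 1 H
  atom 25: aromatic c, 3 neighbours → 0 H
  atom 26: O, bond orders sum to 2 (valence 2) → 0 H
  atom 27: C, bond orders sum to 1 (valence 4) → 3 H
Total hydrogens: 14.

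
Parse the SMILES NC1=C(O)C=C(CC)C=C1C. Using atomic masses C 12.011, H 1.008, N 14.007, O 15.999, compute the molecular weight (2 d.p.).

First, the molecular formula is C9H13NO (counting implicit H from valence).
  C: 9 × 12.011 = 108.099
  H: 13 × 1.008 = 13.104
  N: 1 × 14.007 = 14.007
  O: 1 × 15.999 = 15.999
Sum: 9×12.011 + 13×1.008 + 1×14.007 + 1×15.999 = 151.209 → 151.21 g/mol.

151.21 g/mol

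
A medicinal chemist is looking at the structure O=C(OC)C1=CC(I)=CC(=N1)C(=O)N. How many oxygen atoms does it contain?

Scan the SMILES for O atoms (remember two-letter symbols like Cl and Br are single atoms).
Oxygen count: 3.

3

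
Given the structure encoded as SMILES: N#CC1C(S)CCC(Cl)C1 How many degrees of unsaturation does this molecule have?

3

Degree of unsaturation = (number of rings) + (number of π bonds).
Ring closures in the SMILES: 1.
π bonds: 1 triple bond (each 2 DoU) → 2 DoU from unsaturation.
Total DoU = 1 + 2 = 3.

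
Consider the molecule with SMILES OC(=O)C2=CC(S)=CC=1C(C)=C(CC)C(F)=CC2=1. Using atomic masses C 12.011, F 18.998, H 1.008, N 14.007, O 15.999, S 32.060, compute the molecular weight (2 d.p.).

First, the molecular formula is C14H13FO2S (counting implicit H from valence).
  C: 14 × 12.011 = 168.154
  F: 1 × 18.998 = 18.998
  H: 13 × 1.008 = 13.104
  O: 2 × 15.999 = 31.998
  S: 1 × 32.060 = 32.060
Sum: 14×12.011 + 1×18.998 + 13×1.008 + 2×15.999 + 1×32.060 = 264.314 → 264.31 g/mol.

264.31 g/mol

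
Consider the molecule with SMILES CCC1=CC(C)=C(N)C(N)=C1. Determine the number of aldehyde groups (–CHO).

0

Scan the SMILES for the aldehyde motif — none present.
Groups that are present: 2 primary amine.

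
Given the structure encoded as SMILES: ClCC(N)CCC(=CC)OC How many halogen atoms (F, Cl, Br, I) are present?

Halogen atoms appear at heavy-atom position 1 (1×Cl).
Other groups present: 1 alkene, 1 ether, 1 primary amine.
Halogen count: 1.

1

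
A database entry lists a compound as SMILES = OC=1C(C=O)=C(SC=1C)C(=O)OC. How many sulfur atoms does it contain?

1

Scan the SMILES for S atoms (remember two-letter symbols like Cl and Br are single atoms).
Sulfur count: 1.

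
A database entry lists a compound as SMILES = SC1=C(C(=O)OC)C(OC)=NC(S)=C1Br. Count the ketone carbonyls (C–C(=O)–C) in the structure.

0

Scan the SMILES for the ketone motif — none present.
Groups that are present: 1 ester, 1 ether, 2 thiol.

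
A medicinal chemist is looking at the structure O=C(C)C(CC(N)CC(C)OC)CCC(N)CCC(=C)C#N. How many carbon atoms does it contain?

Count every carbon token in the SMILES (each C, including those in ring-closure positions and inside branches).
Carbon count: 17.

17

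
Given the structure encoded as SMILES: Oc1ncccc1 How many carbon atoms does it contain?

Count every carbon token in the SMILES (each C, including those in ring-closure positions and inside branches).
Carbon count: 5.

5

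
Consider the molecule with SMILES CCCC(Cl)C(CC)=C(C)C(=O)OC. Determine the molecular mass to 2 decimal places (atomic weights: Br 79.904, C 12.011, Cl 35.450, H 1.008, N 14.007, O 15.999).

218.72 g/mol

First, the molecular formula is C11H19ClO2 (counting implicit H from valence).
  C: 11 × 12.011 = 132.121
  Cl: 1 × 35.450 = 35.450
  H: 19 × 1.008 = 19.152
  O: 2 × 15.999 = 31.998
Sum: 11×12.011 + 1×35.450 + 19×1.008 + 2×15.999 = 218.721 → 218.72 g/mol.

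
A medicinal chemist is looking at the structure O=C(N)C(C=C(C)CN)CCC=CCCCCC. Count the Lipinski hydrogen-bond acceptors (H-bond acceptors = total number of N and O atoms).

3

N atoms: 2; O atoms: 1.
Lipinski HBA = 2 + 1 = 3.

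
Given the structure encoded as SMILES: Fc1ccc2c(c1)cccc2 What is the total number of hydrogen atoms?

7

Walk through each heavy atom and fill implicit hydrogens from standard valence (C 4, N 3, O 2, S 2, halogen 1); for lowercase aromatic atoms, an aromatic c carries 1 H when it has two neighbours and 0 H with three, and aromatic n carries 0 H:
  atom 1: F (halogen, monovalent) → 0 H
  atom 2: aromatic c, 3 neighbours → 0 H
  atom 3: aromatic c, 2 neighbours → 1 H
  atom 4: aromatic c, 2 neighbours → 1 H
  atom 5: aromatic c, 3 neighbours → 0 H
  atom 6: aromatic c, 3 neighbours → 0 H
  atom 7: aromatic c, 2 neighbours → 1 H
  atom 8: aromatic c, 2 neighbours → 1 H
  atom 9: aromatic c, 2 neighbours → 1 H
  atom 10: aromatic c, 2 neighbours → 1 H
  atom 11: aromatic c, 2 neighbours → 1 H
Total hydrogens: 7.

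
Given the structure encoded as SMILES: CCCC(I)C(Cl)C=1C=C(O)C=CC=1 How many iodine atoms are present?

Scan the SMILES for I atoms (remember two-letter symbols like Cl and Br are single atoms).
Iodine count: 1.

1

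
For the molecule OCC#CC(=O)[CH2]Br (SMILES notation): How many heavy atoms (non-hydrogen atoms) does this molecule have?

8

Every atom symbol written in the SMILES (organic subset) is one heavy atom; implicit H are not written.
Heavy atoms by element → Br:1, C:5, O:2.
Total: 8.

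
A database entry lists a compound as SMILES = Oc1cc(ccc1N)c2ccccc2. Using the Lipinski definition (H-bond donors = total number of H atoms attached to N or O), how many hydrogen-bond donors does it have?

Donors: find every N or O and count the H atoms it carries.
  atom 1 (O): bond orders sum to 1 → 1 H
  atom 8 (N): bond orders sum to 1 → 2 H
Lipinski HBD = 3.

3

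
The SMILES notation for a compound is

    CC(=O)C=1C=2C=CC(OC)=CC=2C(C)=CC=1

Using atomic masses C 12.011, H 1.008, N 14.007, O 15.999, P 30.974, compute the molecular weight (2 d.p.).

214.26 g/mol

First, the molecular formula is C14H14O2 (counting implicit H from valence).
  C: 14 × 12.011 = 168.154
  H: 14 × 1.008 = 14.112
  O: 2 × 15.999 = 31.998
Sum: 14×12.011 + 14×1.008 + 2×15.999 = 214.264 → 214.26 g/mol.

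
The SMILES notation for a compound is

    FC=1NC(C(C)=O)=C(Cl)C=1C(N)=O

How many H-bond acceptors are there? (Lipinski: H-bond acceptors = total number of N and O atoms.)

N atoms: 2; O atoms: 2.
Lipinski HBA = 2 + 2 = 4.

4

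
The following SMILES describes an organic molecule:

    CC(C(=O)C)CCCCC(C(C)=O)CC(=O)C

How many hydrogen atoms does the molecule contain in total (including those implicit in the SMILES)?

24

Walk through each heavy atom and fill implicit hydrogens from standard valence (C 4, N 3, O 2, S 2, halogen 1):
  atom 1: C, bond orders sum to 1 (valence 4) → 3 H
  atom 2: C, bond orders sum to 3 (valence 4) → 1 H
  atom 3: C, bond orders sum to 4 (valence 4) → 0 H
  atom 4: O, bond orders sum to 2 (valence 2) → 0 H
  atom 5: C, bond orders sum to 1 (valence 4) → 3 H
  atom 6: C, bond orders sum to 2 (valence 4) → 2 H
  atom 7: C, bond orders sum to 2 (valence 4) → 2 H
  atom 8: C, bond orders sum to 2 (valence 4) → 2 H
  atom 9: C, bond orders sum to 2 (valence 4) → 2 H
  atom 10: C, bond orders sum to 3 (valence 4) → 1 H
  atom 11: C, bond orders sum to 4 (valence 4) → 0 H
  atom 12: C, bond orders sum to 1 (valence 4) → 3 H
  atom 13: O, bond orders sum to 2 (valence 2) → 0 H
  atom 14: C, bond orders sum to 2 (valence 4) → 2 H
  atom 15: C, bond orders sum to 4 (valence 4) → 0 H
  atom 16: O, bond orders sum to 2 (valence 2) → 0 H
  atom 17: C, bond orders sum to 1 (valence 4) → 3 H
Total hydrogens: 24.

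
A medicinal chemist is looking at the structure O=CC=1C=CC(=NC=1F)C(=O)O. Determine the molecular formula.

Walk through each heavy atom and fill implicit hydrogens from standard valence (C 4, N 3, O 2, S 2, halogen 1):
  atom 1: O, bond orders sum to 2 (valence 2) → 0 H
  atom 2: C, bond orders sum to 3 (valence 4) → 1 H
  atom 3: C, bond orders sum to 4 (valence 4) → 0 H
  atom 4: C, bond orders sum to 3 (valence 4) → 1 H
  atom 5: C, bond orders sum to 3 (valence 4) → 1 H
  atom 6: C, bond orders sum to 4 (valence 4) → 0 H
  atom 7: N, bond orders sum to 3 (valence 3) → 0 H
  atom 8: C, bond orders sum to 4 (valence 4) → 0 H
  atom 9: F (halogen, monovalent) → 0 H
  atom 10: C, bond orders sum to 4 (valence 4) → 0 H
  atom 11: O, bond orders sum to 2 (valence 2) → 0 H
  atom 12: O, bond orders sum to 1 (valence 2) → 1 H
Totals → C:7, H:4, F:1, N:1, O:3.

C7H4FNO3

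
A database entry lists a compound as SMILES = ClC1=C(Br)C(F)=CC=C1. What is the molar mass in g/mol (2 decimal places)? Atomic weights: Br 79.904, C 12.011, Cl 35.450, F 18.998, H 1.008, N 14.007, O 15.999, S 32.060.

209.44 g/mol

First, the molecular formula is C6H3BrClF (counting implicit H from valence).
  Br: 1 × 79.904 = 79.904
  C: 6 × 12.011 = 72.066
  Cl: 1 × 35.450 = 35.450
  F: 1 × 18.998 = 18.998
  H: 3 × 1.008 = 3.024
Sum: 1×79.904 + 6×12.011 + 1×35.450 + 1×18.998 + 3×1.008 = 209.442 → 209.44 g/mol.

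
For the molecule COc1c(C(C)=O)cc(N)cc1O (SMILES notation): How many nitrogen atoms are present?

1

Scan the SMILES for N atoms (remember two-letter symbols like Cl and Br are single atoms).
Nitrogen count: 1.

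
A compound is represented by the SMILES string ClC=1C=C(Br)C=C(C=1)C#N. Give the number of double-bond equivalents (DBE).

Degree of unsaturation = (number of rings) + (number of π bonds).
Ring closures in the SMILES: 1.
π bonds: 3 double bonds (each 1 DoU), 1 triple bond (each 2 DoU) → 5 DoU from unsaturation.
Total DoU = 1 + 5 = 6.

6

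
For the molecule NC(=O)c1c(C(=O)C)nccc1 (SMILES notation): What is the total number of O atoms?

Scan the SMILES for O atoms (remember two-letter symbols like Cl and Br are single atoms).
Oxygen count: 2.

2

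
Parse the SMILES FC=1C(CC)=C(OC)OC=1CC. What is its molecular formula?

Walk through each heavy atom and fill implicit hydrogens from standard valence (C 4, N 3, O 2, S 2, halogen 1):
  atom 1: F (halogen, monovalent) → 0 H
  atom 2: C, bond orders sum to 4 (valence 4) → 0 H
  atom 3: C, bond orders sum to 4 (valence 4) → 0 H
  atom 4: C, bond orders sum to 2 (valence 4) → 2 H
  atom 5: C, bond orders sum to 1 (valence 4) → 3 H
  atom 6: C, bond orders sum to 4 (valence 4) → 0 H
  atom 7: O, bond orders sum to 2 (valence 2) → 0 H
  atom 8: C, bond orders sum to 1 (valence 4) → 3 H
  atom 9: O, bond orders sum to 2 (valence 2) → 0 H
  atom 10: C, bond orders sum to 4 (valence 4) → 0 H
  atom 11: C, bond orders sum to 2 (valence 4) → 2 H
  atom 12: C, bond orders sum to 1 (valence 4) → 3 H
Totals → C:9, H:13, F:1, O:2.

C9H13FO2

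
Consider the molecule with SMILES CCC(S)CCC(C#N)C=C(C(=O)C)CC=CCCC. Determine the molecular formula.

Walk through each heavy atom and fill implicit hydrogens from standard valence (C 4, N 3, O 2, S 2, halogen 1):
  atom 1: C, bond orders sum to 1 (valence 4) → 3 H
  atom 2: C, bond orders sum to 2 (valence 4) → 2 H
  atom 3: C, bond orders sum to 3 (valence 4) → 1 H
  atom 4: S, bond orders sum to 1 (valence 2) → 1 H
  atom 5: C, bond orders sum to 2 (valence 4) → 2 H
  atom 6: C, bond orders sum to 2 (valence 4) → 2 H
  atom 7: C, bond orders sum to 3 (valence 4) → 1 H
  atom 8: C, bond orders sum to 4 (valence 4) → 0 H
  atom 9: N, bond orders sum to 3 (valence 3) → 0 H
  atom 10: C, bond orders sum to 3 (valence 4) → 1 H
  atom 11: C, bond orders sum to 4 (valence 4) → 0 H
  atom 12: C, bond orders sum to 4 (valence 4) → 0 H
  atom 13: O, bond orders sum to 2 (valence 2) → 0 H
  atom 14: C, bond orders sum to 1 (valence 4) → 3 H
  atom 15: C, bond orders sum to 2 (valence 4) → 2 H
  atom 16: C, bond orders sum to 3 (valence 4) → 1 H
  atom 17: C, bond orders sum to 3 (valence 4) → 1 H
  atom 18: C, bond orders sum to 2 (valence 4) → 2 H
  atom 19: C, bond orders sum to 2 (valence 4) → 2 H
  atom 20: C, bond orders sum to 1 (valence 4) → 3 H
Totals → C:17, H:27, N:1, O:1, S:1.

C17H27NOS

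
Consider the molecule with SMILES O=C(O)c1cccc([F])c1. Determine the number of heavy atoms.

Every atom symbol written in the SMILES (organic subset) is one heavy atom; implicit H are not written.
Heavy atoms by element → C:7, F:1, O:2.
Total: 10.

10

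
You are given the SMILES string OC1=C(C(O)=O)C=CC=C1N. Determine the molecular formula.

C7H7NO3

Walk through each heavy atom and fill implicit hydrogens from standard valence (C 4, N 3, O 2, S 2, halogen 1):
  atom 1: O, bond orders sum to 1 (valence 2) → 1 H
  atom 2: C, bond orders sum to 4 (valence 4) → 0 H
  atom 3: C, bond orders sum to 4 (valence 4) → 0 H
  atom 4: C, bond orders sum to 4 (valence 4) → 0 H
  atom 5: O, bond orders sum to 1 (valence 2) → 1 H
  atom 6: O, bond orders sum to 2 (valence 2) → 0 H
  atom 7: C, bond orders sum to 3 (valence 4) → 1 H
  atom 8: C, bond orders sum to 3 (valence 4) → 1 H
  atom 9: C, bond orders sum to 3 (valence 4) → 1 H
  atom 10: C, bond orders sum to 4 (valence 4) → 0 H
  atom 11: N, bond orders sum to 1 (valence 3) → 2 H
Totals → C:7, H:7, N:1, O:3.
In Hill order: C7H7NO3.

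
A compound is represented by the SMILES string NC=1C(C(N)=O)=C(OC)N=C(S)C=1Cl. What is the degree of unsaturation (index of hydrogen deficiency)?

5

Molecular formula: C7H8ClN3O2S.
DoU = (2C + 2 + N − H − X) / 2, where X is the halogen count and O/S are ignored.
    = (2·7 + 2 + 3 − 8 − 1) / 2 = 10 / 2 = 5.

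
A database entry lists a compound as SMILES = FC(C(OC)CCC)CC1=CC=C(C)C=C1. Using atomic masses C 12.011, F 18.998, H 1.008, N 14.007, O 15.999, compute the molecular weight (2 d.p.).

First, the molecular formula is C14H21FO (counting implicit H from valence).
  C: 14 × 12.011 = 168.154
  F: 1 × 18.998 = 18.998
  H: 21 × 1.008 = 21.168
  O: 1 × 15.999 = 15.999
Sum: 14×12.011 + 1×18.998 + 21×1.008 + 1×15.999 = 224.319 → 224.32 g/mol.

224.32 g/mol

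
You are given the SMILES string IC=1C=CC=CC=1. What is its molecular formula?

Walk through each heavy atom and fill implicit hydrogens from standard valence (C 4, N 3, O 2, S 2, halogen 1):
  atom 1: I (halogen, monovalent) → 0 H
  atom 2: C, bond orders sum to 4 (valence 4) → 0 H
  atom 3: C, bond orders sum to 3 (valence 4) → 1 H
  atom 4: C, bond orders sum to 3 (valence 4) → 1 H
  atom 5: C, bond orders sum to 3 (valence 4) → 1 H
  atom 6: C, bond orders sum to 3 (valence 4) → 1 H
  atom 7: C, bond orders sum to 3 (valence 4) → 1 H
Totals → C:6, H:5, I:1.

C6H5I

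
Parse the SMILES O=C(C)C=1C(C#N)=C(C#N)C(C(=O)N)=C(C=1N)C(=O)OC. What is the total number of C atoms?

Count every carbon token in the SMILES (each C, including those in ring-closure positions and inside branches).
Carbon count: 13.

13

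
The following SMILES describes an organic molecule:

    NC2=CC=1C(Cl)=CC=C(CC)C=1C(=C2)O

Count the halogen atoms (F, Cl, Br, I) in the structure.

1

Halogen atoms appear at heavy-atom position 6 (1×Cl).
Other groups present: 1 hydroxyl, 1 primary amine.
Halogen count: 1.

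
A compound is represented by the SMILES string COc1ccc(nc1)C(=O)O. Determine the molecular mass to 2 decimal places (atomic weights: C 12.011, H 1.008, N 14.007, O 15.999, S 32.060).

153.14 g/mol

First, the molecular formula is C7H7NO3 (counting implicit H from valence).
  C: 7 × 12.011 = 84.077
  H: 7 × 1.008 = 7.056
  N: 1 × 14.007 = 14.007
  O: 3 × 15.999 = 47.997
Sum: 7×12.011 + 7×1.008 + 1×14.007 + 3×15.999 = 153.137 → 153.14 g/mol.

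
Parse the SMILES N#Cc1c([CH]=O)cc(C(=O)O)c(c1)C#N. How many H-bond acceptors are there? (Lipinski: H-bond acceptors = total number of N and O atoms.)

N atoms: 2; O atoms: 3.
Lipinski HBA = 2 + 3 = 5.

5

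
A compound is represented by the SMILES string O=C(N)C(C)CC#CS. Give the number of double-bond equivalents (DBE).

3

Degree of unsaturation = (number of rings) + (number of π bonds).
Ring closures in the SMILES: 0.
π bonds: 1 double bond (each 1 DoU), 1 triple bond (each 2 DoU) → 3 DoU from unsaturation.
Total DoU = 0 + 3 = 3.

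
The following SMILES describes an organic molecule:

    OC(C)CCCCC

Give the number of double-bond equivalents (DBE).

0

Molecular formula: C7H16O.
DoU = (2C + 2 + N − H − X) / 2, where X is the halogen count and O/S are ignored.
    = (2·7 + 2 + 0 − 16 − 0) / 2 = 0 / 2 = 0.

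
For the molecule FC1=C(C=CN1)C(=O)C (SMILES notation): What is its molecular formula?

Walk through each heavy atom and fill implicit hydrogens from standard valence (C 4, N 3, O 2, S 2, halogen 1):
  atom 1: F (halogen, monovalent) → 0 H
  atom 2: C, bond orders sum to 4 (valence 4) → 0 H
  atom 3: C, bond orders sum to 4 (valence 4) → 0 H
  atom 4: C, bond orders sum to 3 (valence 4) → 1 H
  atom 5: C, bond orders sum to 3 (valence 4) → 1 H
  atom 6: N, bond orders sum to 2 (valence 3) → 1 H
  atom 7: C, bond orders sum to 4 (valence 4) → 0 H
  atom 8: O, bond orders sum to 2 (valence 2) → 0 H
  atom 9: C, bond orders sum to 1 (valence 4) → 3 H
Totals → C:6, H:6, F:1, N:1, O:1.
In Hill order: C6H6FNO.

C6H6FNO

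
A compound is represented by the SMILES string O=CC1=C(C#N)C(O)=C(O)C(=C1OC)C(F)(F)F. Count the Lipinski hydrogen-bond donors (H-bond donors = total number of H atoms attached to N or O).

2

Donors: find every N or O and count the H atoms it carries.
  atom 1 (O): bond orders sum to 2 → 0 H
  atom 6 (N): bond orders sum to 3 → 0 H
  atom 8 (O): bond orders sum to 1 → 1 H
  atom 10 (O): bond orders sum to 1 → 1 H
  atom 13 (O): bond orders sum to 2 → 0 H
Lipinski HBD = 2.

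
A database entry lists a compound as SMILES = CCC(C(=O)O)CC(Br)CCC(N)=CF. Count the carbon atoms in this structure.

10

Count every carbon token in the SMILES (each C, including those in ring-closure positions and inside branches).
Carbon count: 10.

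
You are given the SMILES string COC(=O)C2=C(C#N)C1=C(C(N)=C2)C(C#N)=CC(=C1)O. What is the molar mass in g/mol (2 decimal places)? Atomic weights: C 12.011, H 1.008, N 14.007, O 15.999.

267.24 g/mol

First, the molecular formula is C14H9N3O3 (counting implicit H from valence).
  C: 14 × 12.011 = 168.154
  H: 9 × 1.008 = 9.072
  N: 3 × 14.007 = 42.021
  O: 3 × 15.999 = 47.997
Sum: 14×12.011 + 9×1.008 + 3×14.007 + 3×15.999 = 267.244 → 267.24 g/mol.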